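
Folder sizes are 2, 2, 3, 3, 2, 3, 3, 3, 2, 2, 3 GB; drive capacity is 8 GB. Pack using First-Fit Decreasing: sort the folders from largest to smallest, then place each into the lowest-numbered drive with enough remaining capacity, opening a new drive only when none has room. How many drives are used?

Sorted descending: 3, 3, 3, 3, 3, 3, 2, 2, 2, 2, 2.
Put 3 GB in drive 1; 5 GB remain.
Put 3 GB in drive 1; 2 GB remain.
Put 3 GB in drive 2; 5 GB remain.
Put 3 GB in drive 2; 2 GB remain.
Put 3 GB in drive 3; 5 GB remain.
Put 3 GB in drive 3; 2 GB remain.
Put 2 GB in drive 1; 0 GB remain.
Put 2 GB in drive 2; 0 GB remain.
Put 2 GB in drive 3; 0 GB remain.
Put 2 GB in drive 4; 6 GB remain.
Put 2 GB in drive 4; 4 GB remain.
Final drives: [3,3,2] [3,3,2] [3,3,2] [2,2].

4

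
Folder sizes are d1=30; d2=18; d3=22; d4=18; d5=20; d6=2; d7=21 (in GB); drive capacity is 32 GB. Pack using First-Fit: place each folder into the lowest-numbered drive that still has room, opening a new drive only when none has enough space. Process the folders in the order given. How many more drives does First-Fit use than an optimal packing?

0

First-Fit: [30,2] [18] [22] [18] [20] [21] → 6 drives.
6 folders exceed 16 GB (half the capacity), and no two of those can share a drive, so at least 6 drives are needed.
So 6 is already optimal.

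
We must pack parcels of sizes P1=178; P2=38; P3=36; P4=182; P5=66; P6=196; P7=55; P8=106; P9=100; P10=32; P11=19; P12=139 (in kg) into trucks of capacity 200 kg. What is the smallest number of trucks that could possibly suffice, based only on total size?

6

Total size = 178 + 38 + 36 + 182 + 66 + 196 + 55 + 106 + 100 + 32 + 19 + 139 = 1147 kg.
⌈1147 / 200⌉ = 6.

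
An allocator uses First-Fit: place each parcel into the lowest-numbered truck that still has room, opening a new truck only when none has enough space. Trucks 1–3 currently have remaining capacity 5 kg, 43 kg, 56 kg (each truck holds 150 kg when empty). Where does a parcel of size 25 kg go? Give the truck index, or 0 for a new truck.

2

Trucks with room: truck 2 (43 kg), truck 3 (56 kg).
The first with room is truck 2.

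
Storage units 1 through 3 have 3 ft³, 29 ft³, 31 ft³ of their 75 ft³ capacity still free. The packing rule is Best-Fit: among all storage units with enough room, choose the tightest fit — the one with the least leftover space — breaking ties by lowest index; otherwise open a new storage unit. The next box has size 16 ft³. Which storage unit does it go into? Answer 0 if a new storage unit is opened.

2

Storage units with room: storage unit 2 (29 ft³), storage unit 3 (31 ft³).
Tightest fit is storage unit 2 with 29 ft³ free.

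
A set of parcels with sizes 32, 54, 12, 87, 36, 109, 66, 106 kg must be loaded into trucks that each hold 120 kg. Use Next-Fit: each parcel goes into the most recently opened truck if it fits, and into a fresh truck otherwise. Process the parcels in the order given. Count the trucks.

truck 1: place 32 kg, 88 kg left
truck 1: place 54 kg, 34 kg left
truck 1: place 12 kg, 22 kg left
truck 2: place 87 kg, 33 kg left
truck 3: place 36 kg, 84 kg left
truck 4: place 109 kg, 11 kg left
truck 5: place 66 kg, 54 kg left
truck 6: place 106 kg, 14 kg left

6 trucks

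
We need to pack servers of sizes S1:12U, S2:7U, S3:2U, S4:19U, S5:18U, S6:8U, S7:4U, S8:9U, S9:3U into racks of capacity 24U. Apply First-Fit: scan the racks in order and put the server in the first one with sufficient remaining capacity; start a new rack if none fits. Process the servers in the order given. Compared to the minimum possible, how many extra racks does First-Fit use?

0

First-Fit: [12,7,2,3] [19,4] [18] [8,9] → 4 racks.
Total size 82U; any packing needs at least ⌈82/24⌉ = 4 racks.
So 4 is already optimal.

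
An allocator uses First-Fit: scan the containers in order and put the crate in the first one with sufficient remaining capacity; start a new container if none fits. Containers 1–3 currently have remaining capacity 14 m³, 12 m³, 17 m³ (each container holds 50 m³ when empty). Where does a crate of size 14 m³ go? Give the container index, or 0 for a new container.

Containers with room: container 1 (14 m³), container 3 (17 m³).
The first with room is container 1.

1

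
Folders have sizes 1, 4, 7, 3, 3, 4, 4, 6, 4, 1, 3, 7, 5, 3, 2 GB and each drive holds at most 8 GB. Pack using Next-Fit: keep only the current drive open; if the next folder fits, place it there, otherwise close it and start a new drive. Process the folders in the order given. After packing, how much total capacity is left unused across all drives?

Put 1 GB in drive 1; 7 GB remain.
Put 4 GB in drive 1; 3 GB remain.
Put 7 GB in drive 2; 1 GB remain.
Put 3 GB in drive 3; 5 GB remain.
Put 3 GB in drive 3; 2 GB remain.
Put 4 GB in drive 4; 4 GB remain.
Put 4 GB in drive 4; 0 GB remain.
Put 6 GB in drive 5; 2 GB remain.
Put 4 GB in drive 6; 4 GB remain.
Put 1 GB in drive 6; 3 GB remain.
Put 3 GB in drive 6; 0 GB remain.
Put 7 GB in drive 7; 1 GB remain.
Put 5 GB in drive 8; 3 GB remain.
Put 3 GB in drive 8; 0 GB remain.
Put 2 GB in drive 9; 6 GB remain.
9 drives × 8 GB = 72 GB; used 57 GB; unused 15 GB.

15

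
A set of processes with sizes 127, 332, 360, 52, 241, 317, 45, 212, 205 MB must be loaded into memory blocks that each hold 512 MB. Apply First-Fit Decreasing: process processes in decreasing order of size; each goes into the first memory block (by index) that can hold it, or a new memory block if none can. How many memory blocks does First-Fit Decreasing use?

Sorted descending: 360, 332, 317, 241, 212, 205, 127, 52, 45.
memory block 1: place 360 MB, 152 MB left
memory block 2: place 332 MB, 180 MB left
memory block 3: place 317 MB, 195 MB left
memory block 4: place 241 MB, 271 MB left
memory block 4: place 212 MB, 59 MB left
memory block 5: place 205 MB, 307 MB left
memory block 1: place 127 MB, 25 MB left
memory block 2: place 52 MB, 128 MB left
memory block 2: place 45 MB, 83 MB left
Final memory blocks: [360,127] [332,52,45] [317] [241,212] [205].

5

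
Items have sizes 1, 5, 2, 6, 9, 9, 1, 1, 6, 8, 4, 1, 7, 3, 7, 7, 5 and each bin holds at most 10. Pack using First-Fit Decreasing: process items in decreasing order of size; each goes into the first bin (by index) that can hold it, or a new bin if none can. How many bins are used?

9

Sorted descending: 9, 9, 8, 7, 7, 7, 6, 6, 5, 5, 4, 3, 2, 1, 1, 1, 1.
9 → bin 1 (remaining 1)
9 → bin 2 (remaining 1)
8 → bin 3 (remaining 2)
7 → bin 4 (remaining 3)
7 → bin 5 (remaining 3)
7 → bin 6 (remaining 3)
6 → bin 7 (remaining 4)
6 → bin 8 (remaining 4)
5 → bin 9 (remaining 5)
5 → bin 9 (remaining 0)
4 → bin 7 (remaining 0)
3 → bin 4 (remaining 0)
2 → bin 3 (remaining 0)
1 → bin 1 (remaining 0)
1 → bin 2 (remaining 0)
1 → bin 5 (remaining 2)
1 → bin 5 (remaining 1)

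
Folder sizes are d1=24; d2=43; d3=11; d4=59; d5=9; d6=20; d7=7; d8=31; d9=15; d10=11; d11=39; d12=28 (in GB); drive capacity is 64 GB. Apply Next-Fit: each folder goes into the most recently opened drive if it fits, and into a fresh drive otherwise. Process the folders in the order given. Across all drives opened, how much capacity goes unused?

151

d1 (24 GB) → drive 1 (remaining 40 GB)
d2 (43 GB) → drive 2 (remaining 21 GB)
d3 (11 GB) → drive 2 (remaining 10 GB)
d4 (59 GB) → drive 3 (remaining 5 GB)
d5 (9 GB) → drive 4 (remaining 55 GB)
d6 (20 GB) → drive 4 (remaining 35 GB)
d7 (7 GB) → drive 4 (remaining 28 GB)
d8 (31 GB) → drive 5 (remaining 33 GB)
d9 (15 GB) → drive 5 (remaining 18 GB)
d10 (11 GB) → drive 5 (remaining 7 GB)
d11 (39 GB) → drive 6 (remaining 25 GB)
d12 (28 GB) → drive 7 (remaining 36 GB)
7 drives × 64 GB = 448 GB; used 297 GB; unused 151 GB.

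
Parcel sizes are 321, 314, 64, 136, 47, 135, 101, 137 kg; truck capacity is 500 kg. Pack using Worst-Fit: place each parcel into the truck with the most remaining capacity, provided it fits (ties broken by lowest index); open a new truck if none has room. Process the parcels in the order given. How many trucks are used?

3

truck 1: place 321 kg, 179 kg left
truck 2: place 314 kg, 186 kg left
truck 2: place 64 kg, 122 kg left
truck 1: place 136 kg, 43 kg left
truck 2: place 47 kg, 75 kg left
truck 3: place 135 kg, 365 kg left
truck 3: place 101 kg, 264 kg left
truck 3: place 137 kg, 127 kg left
Final trucks: [321,136] [314,64,47] [135,101,137].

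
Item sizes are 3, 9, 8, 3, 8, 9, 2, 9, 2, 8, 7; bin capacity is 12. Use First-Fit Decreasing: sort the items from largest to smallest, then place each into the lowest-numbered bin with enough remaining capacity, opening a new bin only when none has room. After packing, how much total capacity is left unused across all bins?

16

Sorted descending: 9, 9, 9, 8, 8, 8, 7, 3, 3, 2, 2.
Put 9 in bin 1; 3 remain.
Put 9 in bin 2; 3 remain.
Put 9 in bin 3; 3 remain.
Put 8 in bin 4; 4 remain.
Put 8 in bin 5; 4 remain.
Put 8 in bin 6; 4 remain.
Put 7 in bin 7; 5 remain.
Put 3 in bin 1; 0 remain.
Put 3 in bin 2; 0 remain.
Put 2 in bin 3; 1 remain.
Put 2 in bin 4; 2 remain.
7 bins × 12 = 84; used 68; unused 16.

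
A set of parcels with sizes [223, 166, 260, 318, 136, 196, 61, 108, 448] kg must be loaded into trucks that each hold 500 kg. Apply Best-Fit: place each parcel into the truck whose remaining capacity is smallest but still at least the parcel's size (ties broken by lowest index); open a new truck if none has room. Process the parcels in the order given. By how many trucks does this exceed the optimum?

1

Best-Fit: [223,166,61] [260,196] [318,136] [108] [448] → 5 trucks.
Total size 1916 kg; any packing needs at least ⌈1916/500⌉ = 4 trucks.
An optimal packing achieves that bound: [448] [318,108,61] [260,223] [196,166,136] → 4 trucks.
Excess: 5 − 4 = 1.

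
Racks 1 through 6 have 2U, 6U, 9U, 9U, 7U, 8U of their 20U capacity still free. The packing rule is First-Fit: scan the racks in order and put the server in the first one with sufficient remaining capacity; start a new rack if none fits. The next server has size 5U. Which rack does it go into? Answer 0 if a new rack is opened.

2

Racks with room: rack 2 (6U), rack 3 (9U), rack 4 (9U), rack 5 (7U), rack 6 (8U).
The first with room is rack 2.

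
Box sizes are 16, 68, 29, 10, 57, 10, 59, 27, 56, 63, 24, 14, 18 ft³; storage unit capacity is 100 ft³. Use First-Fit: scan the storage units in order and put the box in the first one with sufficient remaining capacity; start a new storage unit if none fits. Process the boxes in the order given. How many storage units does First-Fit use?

5

Put 16 ft³ in storage unit 1; 84 ft³ remain.
Put 68 ft³ in storage unit 1; 16 ft³ remain.
Put 29 ft³ in storage unit 2; 71 ft³ remain.
Put 10 ft³ in storage unit 1; 6 ft³ remain.
Put 57 ft³ in storage unit 2; 14 ft³ remain.
Put 10 ft³ in storage unit 2; 4 ft³ remain.
Put 59 ft³ in storage unit 3; 41 ft³ remain.
Put 27 ft³ in storage unit 3; 14 ft³ remain.
Put 56 ft³ in storage unit 4; 44 ft³ remain.
Put 63 ft³ in storage unit 5; 37 ft³ remain.
Put 24 ft³ in storage unit 4; 20 ft³ remain.
Put 14 ft³ in storage unit 3; 0 ft³ remain.
Put 18 ft³ in storage unit 4; 2 ft³ remain.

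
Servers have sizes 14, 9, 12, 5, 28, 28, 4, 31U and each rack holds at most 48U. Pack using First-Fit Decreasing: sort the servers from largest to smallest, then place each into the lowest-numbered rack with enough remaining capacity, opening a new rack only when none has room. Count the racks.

Sorted descending: 31, 28, 28, 14, 12, 9, 5, 4.
31U → rack 1 (remaining 17U)
28U → rack 2 (remaining 20U)
28U → rack 3 (remaining 20U)
14U → rack 1 (remaining 3U)
12U → rack 2 (remaining 8U)
9U → rack 3 (remaining 11U)
5U → rack 2 (remaining 3U)
4U → rack 3 (remaining 7U)
Final racks: [31,14] [28,12,5] [28,9,4].

3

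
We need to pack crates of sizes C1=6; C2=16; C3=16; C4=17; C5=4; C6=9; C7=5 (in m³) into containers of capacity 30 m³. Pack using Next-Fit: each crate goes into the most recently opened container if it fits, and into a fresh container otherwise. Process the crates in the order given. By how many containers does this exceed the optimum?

Next-Fit: [6,16] [16] [17,4,9] [5] → 4 containers.
Total size 73 m³; any packing needs at least ⌈73/30⌉ = 3 containers.
An optimal packing achieves that bound: [17,9,4] [16,6,5] [16] → 3 containers.
Excess: 4 − 3 = 1.

1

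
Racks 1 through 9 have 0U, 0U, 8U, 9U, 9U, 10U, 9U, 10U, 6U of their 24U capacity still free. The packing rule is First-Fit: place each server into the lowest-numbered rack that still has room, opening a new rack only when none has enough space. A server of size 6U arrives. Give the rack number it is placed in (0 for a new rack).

3

Racks with room: rack 3 (8U), rack 4 (9U), rack 5 (9U), rack 6 (10U), rack 7 (9U), rack 8 (10U), rack 9 (6U).
The first with room is rack 3.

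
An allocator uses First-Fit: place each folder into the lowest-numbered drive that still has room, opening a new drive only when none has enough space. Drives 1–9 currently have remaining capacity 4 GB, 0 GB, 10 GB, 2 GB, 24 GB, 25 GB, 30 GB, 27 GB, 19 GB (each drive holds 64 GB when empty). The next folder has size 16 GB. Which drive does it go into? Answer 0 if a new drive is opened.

5

Drives with room: drive 5 (24 GB), drive 6 (25 GB), drive 7 (30 GB), drive 8 (27 GB), drive 9 (19 GB).
The first with room is drive 5.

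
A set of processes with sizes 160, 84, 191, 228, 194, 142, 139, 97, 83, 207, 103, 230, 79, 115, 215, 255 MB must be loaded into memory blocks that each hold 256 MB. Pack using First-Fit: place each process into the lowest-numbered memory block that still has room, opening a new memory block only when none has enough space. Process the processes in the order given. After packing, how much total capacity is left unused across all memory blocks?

memory block 1: place 160 MB, 96 MB left
memory block 1: place 84 MB, 12 MB left
memory block 2: place 191 MB, 65 MB left
memory block 3: place 228 MB, 28 MB left
memory block 4: place 194 MB, 62 MB left
memory block 5: place 142 MB, 114 MB left
memory block 6: place 139 MB, 117 MB left
memory block 5: place 97 MB, 17 MB left
memory block 6: place 83 MB, 34 MB left
memory block 7: place 207 MB, 49 MB left
memory block 8: place 103 MB, 153 MB left
memory block 9: place 230 MB, 26 MB left
memory block 8: place 79 MB, 74 MB left
memory block 10: place 115 MB, 141 MB left
memory block 11: place 215 MB, 41 MB left
memory block 12: place 255 MB, 1 MB left
12 memory blocks × 256 MB = 3072 MB; used 2522 MB; unused 550 MB.

550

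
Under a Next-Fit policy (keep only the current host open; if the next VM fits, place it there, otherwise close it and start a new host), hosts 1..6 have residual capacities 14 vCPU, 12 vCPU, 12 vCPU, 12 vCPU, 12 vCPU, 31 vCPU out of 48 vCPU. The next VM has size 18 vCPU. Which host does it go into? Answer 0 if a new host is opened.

6

Next-Fit only looks at host 6, which has 31 vCPU free.
18 vCPU fits there.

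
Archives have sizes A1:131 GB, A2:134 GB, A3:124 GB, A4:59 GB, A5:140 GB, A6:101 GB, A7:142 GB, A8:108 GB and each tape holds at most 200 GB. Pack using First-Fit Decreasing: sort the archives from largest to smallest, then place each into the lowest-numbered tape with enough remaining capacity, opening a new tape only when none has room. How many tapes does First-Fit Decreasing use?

Sorted descending: 142, 140, 134, 131, 124, 108, 101, 59.
Put 142 GB in tape 1; 58 GB remain.
Put 140 GB in tape 2; 60 GB remain.
Put 134 GB in tape 3; 66 GB remain.
Put 131 GB in tape 4; 69 GB remain.
Put 124 GB in tape 5; 76 GB remain.
Put 108 GB in tape 6; 92 GB remain.
Put 101 GB in tape 7; 99 GB remain.
Put 59 GB in tape 2; 1 GB remain.
Final tapes: [142] [140,59] [134] [131] [124] [108] [101].

7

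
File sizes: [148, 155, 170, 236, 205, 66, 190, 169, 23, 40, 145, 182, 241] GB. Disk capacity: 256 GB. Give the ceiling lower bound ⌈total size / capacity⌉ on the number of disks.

Total size = 148 + 155 + 170 + 236 + 205 + 66 + 190 + 169 + 23 + 40 + 145 + 182 + 241 = 1970 GB.
⌈1970 / 256⌉ = 8.

8 disks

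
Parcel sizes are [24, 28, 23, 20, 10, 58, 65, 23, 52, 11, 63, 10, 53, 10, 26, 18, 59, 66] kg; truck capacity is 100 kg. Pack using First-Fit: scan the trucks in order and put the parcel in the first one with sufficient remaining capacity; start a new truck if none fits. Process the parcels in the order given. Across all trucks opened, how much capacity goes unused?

Put 24 kg in truck 1; 76 kg remain.
Put 28 kg in truck 1; 48 kg remain.
Put 23 kg in truck 1; 25 kg remain.
Put 20 kg in truck 1; 5 kg remain.
Put 10 kg in truck 2; 90 kg remain.
Put 58 kg in truck 2; 32 kg remain.
Put 65 kg in truck 3; 35 kg remain.
Put 23 kg in truck 2; 9 kg remain.
Put 52 kg in truck 4; 48 kg remain.
Put 11 kg in truck 3; 24 kg remain.
Put 63 kg in truck 5; 37 kg remain.
Put 10 kg in truck 3; 14 kg remain.
Put 53 kg in truck 6; 47 kg remain.
Put 10 kg in truck 3; 4 kg remain.
Put 26 kg in truck 4; 22 kg remain.
Put 18 kg in truck 4; 4 kg remain.
Put 59 kg in truck 7; 41 kg remain.
Put 66 kg in truck 8; 34 kg remain.
8 trucks × 100 kg = 800 kg; used 619 kg; unused 181 kg.

181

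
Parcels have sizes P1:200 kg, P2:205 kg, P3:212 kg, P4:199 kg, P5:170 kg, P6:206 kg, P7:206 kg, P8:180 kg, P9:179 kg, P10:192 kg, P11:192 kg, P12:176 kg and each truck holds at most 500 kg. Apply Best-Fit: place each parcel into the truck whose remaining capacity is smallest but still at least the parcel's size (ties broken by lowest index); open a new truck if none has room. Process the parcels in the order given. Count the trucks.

6 trucks

Put P1 (200 kg) in truck 1; 300 kg remain.
Put P2 (205 kg) in truck 1; 95 kg remain.
Put P3 (212 kg) in truck 2; 288 kg remain.
Put P4 (199 kg) in truck 2; 89 kg remain.
Put P5 (170 kg) in truck 3; 330 kg remain.
Put P6 (206 kg) in truck 3; 124 kg remain.
Put P7 (206 kg) in truck 4; 294 kg remain.
Put P8 (180 kg) in truck 4; 114 kg remain.
Put P9 (179 kg) in truck 5; 321 kg remain.
Put P10 (192 kg) in truck 5; 129 kg remain.
Put P11 (192 kg) in truck 6; 308 kg remain.
Put P12 (176 kg) in truck 6; 132 kg remain.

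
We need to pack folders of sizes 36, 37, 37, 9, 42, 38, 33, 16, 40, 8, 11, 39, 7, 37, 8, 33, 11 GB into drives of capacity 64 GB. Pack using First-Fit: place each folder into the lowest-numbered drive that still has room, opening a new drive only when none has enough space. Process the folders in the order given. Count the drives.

10 drives

36 GB → drive 1 (remaining 28 GB)
37 GB → drive 2 (remaining 27 GB)
37 GB → drive 3 (remaining 27 GB)
9 GB → drive 1 (remaining 19 GB)
42 GB → drive 4 (remaining 22 GB)
38 GB → drive 5 (remaining 26 GB)
33 GB → drive 6 (remaining 31 GB)
16 GB → drive 1 (remaining 3 GB)
40 GB → drive 7 (remaining 24 GB)
8 GB → drive 2 (remaining 19 GB)
11 GB → drive 2 (remaining 8 GB)
39 GB → drive 8 (remaining 25 GB)
7 GB → drive 2 (remaining 1 GB)
37 GB → drive 9 (remaining 27 GB)
8 GB → drive 3 (remaining 19 GB)
33 GB → drive 10 (remaining 31 GB)
11 GB → drive 3 (remaining 8 GB)
Final drives: [36,9,16] [37,8,11,7] [37,8,11] [42] [38] [33] [40] [39] [37] [33].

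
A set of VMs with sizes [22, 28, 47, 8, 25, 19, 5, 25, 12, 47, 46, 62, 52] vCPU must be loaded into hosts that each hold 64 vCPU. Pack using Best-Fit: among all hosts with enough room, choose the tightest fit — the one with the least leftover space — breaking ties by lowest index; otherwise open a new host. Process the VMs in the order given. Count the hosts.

Put 22 vCPU in host 1; 42 vCPU remain.
Put 28 vCPU in host 1; 14 vCPU remain.
Put 47 vCPU in host 2; 17 vCPU remain.
Put 8 vCPU in host 1; 6 vCPU remain.
Put 25 vCPU in host 3; 39 vCPU remain.
Put 19 vCPU in host 3; 20 vCPU remain.
Put 5 vCPU in host 1; 1 vCPU remain.
Put 25 vCPU in host 4; 39 vCPU remain.
Put 12 vCPU in host 2; 5 vCPU remain.
Put 47 vCPU in host 5; 17 vCPU remain.
Put 46 vCPU in host 6; 18 vCPU remain.
Put 62 vCPU in host 7; 2 vCPU remain.
Put 52 vCPU in host 8; 12 vCPU remain.
Final hosts: [22,28,8,5] [47,12] [25,19] [25] [47] [46] [62] [52].

8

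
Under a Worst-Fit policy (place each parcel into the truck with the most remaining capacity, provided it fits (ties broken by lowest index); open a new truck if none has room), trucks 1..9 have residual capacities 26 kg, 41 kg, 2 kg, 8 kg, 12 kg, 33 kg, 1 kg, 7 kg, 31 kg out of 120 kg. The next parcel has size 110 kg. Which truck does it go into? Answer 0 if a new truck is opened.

0

No truck has ≥ 110 kg free, so a new truck is opened.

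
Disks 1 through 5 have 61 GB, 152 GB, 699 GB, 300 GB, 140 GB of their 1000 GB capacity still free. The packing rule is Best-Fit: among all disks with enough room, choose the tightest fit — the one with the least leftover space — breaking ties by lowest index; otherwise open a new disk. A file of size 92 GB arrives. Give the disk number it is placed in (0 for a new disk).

Disks with room: disk 2 (152 GB), disk 3 (699 GB), disk 4 (300 GB), disk 5 (140 GB).
Tightest fit is disk 5 with 140 GB free.

5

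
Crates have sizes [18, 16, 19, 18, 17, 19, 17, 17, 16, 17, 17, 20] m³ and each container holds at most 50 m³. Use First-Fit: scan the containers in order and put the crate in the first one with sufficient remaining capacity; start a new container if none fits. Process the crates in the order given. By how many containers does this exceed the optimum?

1

First-Fit: [18,16,16] [19,18] [17,19] [17,17] [17,17] [20] → 6 containers.
Total size 211 m³; any packing needs at least ⌈211/50⌉ = 5 containers.
An optimal packing achieves that bound: [20,19] [19,18] [18,17] [17,17,16] [17,17,16] → 5 containers.
Excess: 6 − 5 = 1.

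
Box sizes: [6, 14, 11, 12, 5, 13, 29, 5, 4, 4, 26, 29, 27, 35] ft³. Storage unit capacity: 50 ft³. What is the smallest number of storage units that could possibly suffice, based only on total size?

Total size = 6 + 14 + 11 + 12 + 5 + 13 + 29 + 5 + 4 + 4 + 26 + 29 + 27 + 35 = 220 ft³.
⌈220 / 50⌉ = 5.

5 storage units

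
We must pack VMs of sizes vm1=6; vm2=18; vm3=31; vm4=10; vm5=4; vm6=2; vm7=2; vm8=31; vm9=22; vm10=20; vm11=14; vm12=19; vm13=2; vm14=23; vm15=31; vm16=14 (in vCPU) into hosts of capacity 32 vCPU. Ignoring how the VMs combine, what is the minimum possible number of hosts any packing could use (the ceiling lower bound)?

8 hosts

Total size = 6 + 18 + 31 + 10 + 4 + 2 + 2 + 31 + 22 + 20 + 14 + 19 + 2 + 23 + 31 + 14 = 249 vCPU.
⌈249 / 32⌉ = 8.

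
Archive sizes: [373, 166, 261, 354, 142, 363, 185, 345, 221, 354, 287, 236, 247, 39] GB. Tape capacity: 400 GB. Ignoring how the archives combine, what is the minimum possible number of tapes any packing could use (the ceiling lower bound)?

9 tapes

Total size = 373 + 166 + 261 + 354 + 142 + 363 + 185 + 345 + 221 + 354 + 287 + 236 + 247 + 39 = 3573 GB.
⌈3573 / 400⌉ = 9.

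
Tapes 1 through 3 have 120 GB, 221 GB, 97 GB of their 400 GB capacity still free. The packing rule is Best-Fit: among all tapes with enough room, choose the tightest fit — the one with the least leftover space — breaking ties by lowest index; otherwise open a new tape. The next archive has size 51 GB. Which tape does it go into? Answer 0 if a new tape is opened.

Tapes with room: tape 1 (120 GB), tape 2 (221 GB), tape 3 (97 GB).
Tightest fit is tape 3 with 97 GB free.

3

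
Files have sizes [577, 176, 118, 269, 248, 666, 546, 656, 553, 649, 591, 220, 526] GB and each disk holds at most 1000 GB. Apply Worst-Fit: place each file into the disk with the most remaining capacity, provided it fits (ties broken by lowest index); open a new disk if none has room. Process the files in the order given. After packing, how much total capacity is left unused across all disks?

3205

577 GB → disk 1 (remaining 423 GB)
176 GB → disk 1 (remaining 247 GB)
118 GB → disk 1 (remaining 129 GB)
269 GB → disk 2 (remaining 731 GB)
248 GB → disk 2 (remaining 483 GB)
666 GB → disk 3 (remaining 334 GB)
546 GB → disk 4 (remaining 454 GB)
656 GB → disk 5 (remaining 344 GB)
553 GB → disk 6 (remaining 447 GB)
649 GB → disk 7 (remaining 351 GB)
591 GB → disk 8 (remaining 409 GB)
220 GB → disk 2 (remaining 263 GB)
526 GB → disk 9 (remaining 474 GB)
9 disks × 1000 GB = 9000 GB; used 5795 GB; unused 3205 GB.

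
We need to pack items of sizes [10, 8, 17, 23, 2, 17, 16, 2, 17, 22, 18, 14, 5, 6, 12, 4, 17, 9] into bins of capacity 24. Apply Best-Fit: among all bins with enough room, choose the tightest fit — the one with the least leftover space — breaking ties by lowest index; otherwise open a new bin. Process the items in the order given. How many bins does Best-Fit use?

10 → bin 1 (remaining 14)
8 → bin 1 (remaining 6)
17 → bin 2 (remaining 7)
23 → bin 3 (remaining 1)
2 → bin 1 (remaining 4)
17 → bin 4 (remaining 7)
16 → bin 5 (remaining 8)
2 → bin 1 (remaining 2)
17 → bin 6 (remaining 7)
22 → bin 7 (remaining 2)
18 → bin 8 (remaining 6)
14 → bin 9 (remaining 10)
5 → bin 8 (remaining 1)
6 → bin 2 (remaining 1)
12 → bin 10 (remaining 12)
4 → bin 4 (remaining 3)
17 → bin 11 (remaining 7)
9 → bin 9 (remaining 1)
Final bins: [10,8,2,2] [17,6] [23] [17,4] [16] [17] [22] [18,5] [14,9] [12] [17].

11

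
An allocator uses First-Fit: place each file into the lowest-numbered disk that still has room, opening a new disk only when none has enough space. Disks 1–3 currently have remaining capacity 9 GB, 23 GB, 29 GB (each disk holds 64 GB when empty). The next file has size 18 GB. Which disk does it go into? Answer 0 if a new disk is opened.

2

Disks with room: disk 2 (23 GB), disk 3 (29 GB).
The first with room is disk 2.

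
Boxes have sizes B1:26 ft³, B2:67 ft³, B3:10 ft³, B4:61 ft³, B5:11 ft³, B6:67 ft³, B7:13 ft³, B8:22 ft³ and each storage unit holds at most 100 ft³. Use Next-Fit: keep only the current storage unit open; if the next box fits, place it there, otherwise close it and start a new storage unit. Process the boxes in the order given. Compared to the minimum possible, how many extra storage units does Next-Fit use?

1

Next-Fit: [26,67] [10,61,11] [67,13] [22] → 4 storage units.
Total size 277 ft³; any packing needs at least ⌈277/100⌉ = 3 storage units.
An optimal packing achieves that bound: [67,26] [67,22,11] [61,13,10] → 3 storage units.
Excess: 4 − 3 = 1.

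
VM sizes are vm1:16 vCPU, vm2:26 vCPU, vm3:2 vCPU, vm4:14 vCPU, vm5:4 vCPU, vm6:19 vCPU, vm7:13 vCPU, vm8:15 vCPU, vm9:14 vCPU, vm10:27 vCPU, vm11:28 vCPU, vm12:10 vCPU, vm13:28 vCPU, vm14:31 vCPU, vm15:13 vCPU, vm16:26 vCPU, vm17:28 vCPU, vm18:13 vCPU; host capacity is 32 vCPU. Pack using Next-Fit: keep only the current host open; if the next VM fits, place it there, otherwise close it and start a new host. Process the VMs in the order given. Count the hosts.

Put vm1 (16 vCPU) in host 1; 16 vCPU remain.
Put vm2 (26 vCPU) in host 2; 6 vCPU remain.
Put vm3 (2 vCPU) in host 2; 4 vCPU remain.
Put vm4 (14 vCPU) in host 3; 18 vCPU remain.
Put vm5 (4 vCPU) in host 3; 14 vCPU remain.
Put vm6 (19 vCPU) in host 4; 13 vCPU remain.
Put vm7 (13 vCPU) in host 4; 0 vCPU remain.
Put vm8 (15 vCPU) in host 5; 17 vCPU remain.
Put vm9 (14 vCPU) in host 5; 3 vCPU remain.
Put vm10 (27 vCPU) in host 6; 5 vCPU remain.
Put vm11 (28 vCPU) in host 7; 4 vCPU remain.
Put vm12 (10 vCPU) in host 8; 22 vCPU remain.
Put vm13 (28 vCPU) in host 9; 4 vCPU remain.
Put vm14 (31 vCPU) in host 10; 1 vCPU remain.
Put vm15 (13 vCPU) in host 11; 19 vCPU remain.
Put vm16 (26 vCPU) in host 12; 6 vCPU remain.
Put vm17 (28 vCPU) in host 13; 4 vCPU remain.
Put vm18 (13 vCPU) in host 14; 19 vCPU remain.
Final hosts: [16] [26,2] [14,4] [19,13] [15,14] [27] [28] [10] [28] [31] [13] [26] [28] [13].

14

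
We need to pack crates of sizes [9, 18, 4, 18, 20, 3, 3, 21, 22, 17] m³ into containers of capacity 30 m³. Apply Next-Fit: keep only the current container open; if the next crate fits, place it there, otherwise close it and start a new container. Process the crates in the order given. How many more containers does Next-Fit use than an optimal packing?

Next-Fit: [9,18] [4,18] [20,3,3] [21] [22] [17] → 6 containers.
6 crates exceed 15 m³ (half the capacity), and no two of those can share a container, so at least 6 containers are needed.
So 6 is already optimal.

0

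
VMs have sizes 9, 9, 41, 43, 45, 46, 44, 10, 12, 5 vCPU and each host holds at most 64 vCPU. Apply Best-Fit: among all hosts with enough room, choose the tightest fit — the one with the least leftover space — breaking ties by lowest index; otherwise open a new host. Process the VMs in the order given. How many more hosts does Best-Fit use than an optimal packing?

Best-Fit: [9,9,41,5] [43] [45,12] [46,10] [44] → 5 hosts.
Total size 264 vCPU; any packing needs at least ⌈264/64⌉ = 5 hosts.
So 5 is already optimal.

0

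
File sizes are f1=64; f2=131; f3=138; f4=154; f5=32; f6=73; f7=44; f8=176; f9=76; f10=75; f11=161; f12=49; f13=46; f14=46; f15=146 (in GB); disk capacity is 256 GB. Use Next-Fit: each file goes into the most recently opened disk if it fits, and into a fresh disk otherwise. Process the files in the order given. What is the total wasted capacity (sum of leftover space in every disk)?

f1 (64 GB) → disk 1 (remaining 192 GB)
f2 (131 GB) → disk 1 (remaining 61 GB)
f3 (138 GB) → disk 2 (remaining 118 GB)
f4 (154 GB) → disk 3 (remaining 102 GB)
f5 (32 GB) → disk 3 (remaining 70 GB)
f6 (73 GB) → disk 4 (remaining 183 GB)
f7 (44 GB) → disk 4 (remaining 139 GB)
f8 (176 GB) → disk 5 (remaining 80 GB)
f9 (76 GB) → disk 5 (remaining 4 GB)
f10 (75 GB) → disk 6 (remaining 181 GB)
f11 (161 GB) → disk 6 (remaining 20 GB)
f12 (49 GB) → disk 7 (remaining 207 GB)
f13 (46 GB) → disk 7 (remaining 161 GB)
f14 (46 GB) → disk 7 (remaining 115 GB)
f15 (146 GB) → disk 8 (remaining 110 GB)
8 disks × 256 GB = 2048 GB; used 1411 GB; unused 637 GB.

637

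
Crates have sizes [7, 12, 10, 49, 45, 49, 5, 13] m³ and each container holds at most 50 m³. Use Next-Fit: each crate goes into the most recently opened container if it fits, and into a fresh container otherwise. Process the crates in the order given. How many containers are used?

container 1: place 7 m³, 43 m³ left
container 1: place 12 m³, 31 m³ left
container 1: place 10 m³, 21 m³ left
container 2: place 49 m³, 1 m³ left
container 3: place 45 m³, 5 m³ left
container 4: place 49 m³, 1 m³ left
container 5: place 5 m³, 45 m³ left
container 5: place 13 m³, 32 m³ left

5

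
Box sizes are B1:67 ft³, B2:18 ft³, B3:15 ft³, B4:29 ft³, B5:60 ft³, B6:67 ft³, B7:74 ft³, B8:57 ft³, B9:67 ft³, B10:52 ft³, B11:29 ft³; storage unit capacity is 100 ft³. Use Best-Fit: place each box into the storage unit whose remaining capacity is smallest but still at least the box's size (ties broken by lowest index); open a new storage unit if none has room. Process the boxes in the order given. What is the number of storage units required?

7

B1 (67 ft³) → storage unit 1 (remaining 33 ft³)
B2 (18 ft³) → storage unit 1 (remaining 15 ft³)
B3 (15 ft³) → storage unit 1 (remaining 0 ft³)
B4 (29 ft³) → storage unit 2 (remaining 71 ft³)
B5 (60 ft³) → storage unit 2 (remaining 11 ft³)
B6 (67 ft³) → storage unit 3 (remaining 33 ft³)
B7 (74 ft³) → storage unit 4 (remaining 26 ft³)
B8 (57 ft³) → storage unit 5 (remaining 43 ft³)
B9 (67 ft³) → storage unit 6 (remaining 33 ft³)
B10 (52 ft³) → storage unit 7 (remaining 48 ft³)
B11 (29 ft³) → storage unit 3 (remaining 4 ft³)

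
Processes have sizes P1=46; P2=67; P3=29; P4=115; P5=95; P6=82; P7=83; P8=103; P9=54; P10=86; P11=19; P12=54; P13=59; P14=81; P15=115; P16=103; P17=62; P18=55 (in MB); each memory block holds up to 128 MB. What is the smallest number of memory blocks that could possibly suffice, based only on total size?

Total size = 46 + 67 + 29 + 115 + 95 + 82 + 83 + 103 + 54 + 86 + 19 + 54 + 59 + 81 + 115 + 103 + 62 + 55 = 1308 MB.
⌈1308 / 128⌉ = 11.

11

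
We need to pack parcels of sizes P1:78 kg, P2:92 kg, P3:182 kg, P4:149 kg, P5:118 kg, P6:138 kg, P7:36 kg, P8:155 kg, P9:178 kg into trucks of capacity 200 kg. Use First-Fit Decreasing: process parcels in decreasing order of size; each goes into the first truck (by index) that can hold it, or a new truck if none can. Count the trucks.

Sorted descending: 182, 178, 155, 149, 138, 118, 92, 78, 36.
182 kg → truck 1 (remaining 18 kg)
178 kg → truck 2 (remaining 22 kg)
155 kg → truck 3 (remaining 45 kg)
149 kg → truck 4 (remaining 51 kg)
138 kg → truck 5 (remaining 62 kg)
118 kg → truck 6 (remaining 82 kg)
92 kg → truck 7 (remaining 108 kg)
78 kg → truck 6 (remaining 4 kg)
36 kg → truck 3 (remaining 9 kg)

7 trucks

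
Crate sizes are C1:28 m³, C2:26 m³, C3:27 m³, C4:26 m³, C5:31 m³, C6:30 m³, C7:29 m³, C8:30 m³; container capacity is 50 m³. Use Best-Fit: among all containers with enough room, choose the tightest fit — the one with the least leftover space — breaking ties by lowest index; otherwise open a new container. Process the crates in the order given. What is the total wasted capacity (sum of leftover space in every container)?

173

Put C1 (28 m³) in container 1; 22 m³ remain.
Put C2 (26 m³) in container 2; 24 m³ remain.
Put C3 (27 m³) in container 3; 23 m³ remain.
Put C4 (26 m³) in container 4; 24 m³ remain.
Put C5 (31 m³) in container 5; 19 m³ remain.
Put C6 (30 m³) in container 6; 20 m³ remain.
Put C7 (29 m³) in container 7; 21 m³ remain.
Put C8 (30 m³) in container 8; 20 m³ remain.
8 containers × 50 m³ = 400 m³; used 227 m³; unused 173 m³.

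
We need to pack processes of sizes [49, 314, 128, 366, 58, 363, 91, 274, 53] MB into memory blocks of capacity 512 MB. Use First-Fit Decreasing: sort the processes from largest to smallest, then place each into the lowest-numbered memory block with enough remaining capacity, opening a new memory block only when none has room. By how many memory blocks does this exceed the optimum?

0

First-Fit Decreasing: [366,128] [363,91,58] [314,53,49] [274] → 4 memory blocks.
Total size 1696 MB; any packing needs at least ⌈1696/512⌉ = 4 memory blocks.
So 4 is already optimal.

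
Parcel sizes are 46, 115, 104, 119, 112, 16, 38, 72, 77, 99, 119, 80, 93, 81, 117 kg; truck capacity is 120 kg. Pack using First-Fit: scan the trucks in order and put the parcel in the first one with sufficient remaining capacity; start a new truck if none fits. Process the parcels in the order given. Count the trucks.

46 kg → truck 1 (remaining 74 kg)
115 kg → truck 2 (remaining 5 kg)
104 kg → truck 3 (remaining 16 kg)
119 kg → truck 4 (remaining 1 kg)
112 kg → truck 5 (remaining 8 kg)
16 kg → truck 1 (remaining 58 kg)
38 kg → truck 1 (remaining 20 kg)
72 kg → truck 6 (remaining 48 kg)
77 kg → truck 7 (remaining 43 kg)
99 kg → truck 8 (remaining 21 kg)
119 kg → truck 9 (remaining 1 kg)
80 kg → truck 10 (remaining 40 kg)
93 kg → truck 11 (remaining 27 kg)
81 kg → truck 12 (remaining 39 kg)
117 kg → truck 13 (remaining 3 kg)
Final trucks: [46,16,38] [115] [104] [119] [112] [72] [77] [99] [119] [80] [93] [81] [117].

13 trucks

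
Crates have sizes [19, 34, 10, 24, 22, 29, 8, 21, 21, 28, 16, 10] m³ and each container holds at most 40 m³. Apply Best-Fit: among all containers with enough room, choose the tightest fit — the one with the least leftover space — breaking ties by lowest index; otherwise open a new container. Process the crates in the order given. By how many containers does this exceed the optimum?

Best-Fit: [19,10,8] [34] [24,16] [22] [29,10] [21] [21] [28] → 8 containers.
Total size 242 m³; any packing needs at least ⌈242/40⌉ = 7 containers.
An optimal packing achieves that bound: [34] [29,10] [28,10] [24,16] [22,8] [21,19] [21] → 7 containers.
Excess: 8 − 7 = 1.

1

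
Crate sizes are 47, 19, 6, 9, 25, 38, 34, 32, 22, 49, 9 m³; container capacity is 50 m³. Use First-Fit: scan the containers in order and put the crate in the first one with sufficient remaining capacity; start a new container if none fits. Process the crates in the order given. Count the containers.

container 1: place 47 m³, 3 m³ left
container 2: place 19 m³, 31 m³ left
container 2: place 6 m³, 25 m³ left
container 2: place 9 m³, 16 m³ left
container 3: place 25 m³, 25 m³ left
container 4: place 38 m³, 12 m³ left
container 5: place 34 m³, 16 m³ left
container 6: place 32 m³, 18 m³ left
container 3: place 22 m³, 3 m³ left
container 7: place 49 m³, 1 m³ left
container 2: place 9 m³, 7 m³ left
Final containers: [47] [19,6,9,9] [25,22] [38] [34] [32] [49].

7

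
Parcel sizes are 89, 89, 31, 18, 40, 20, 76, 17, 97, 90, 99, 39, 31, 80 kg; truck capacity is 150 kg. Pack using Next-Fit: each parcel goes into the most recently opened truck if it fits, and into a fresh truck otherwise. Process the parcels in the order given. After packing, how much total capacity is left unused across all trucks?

234

89 kg → truck 1 (remaining 61 kg)
89 kg → truck 2 (remaining 61 kg)
31 kg → truck 2 (remaining 30 kg)
18 kg → truck 2 (remaining 12 kg)
40 kg → truck 3 (remaining 110 kg)
20 kg → truck 3 (remaining 90 kg)
76 kg → truck 3 (remaining 14 kg)
17 kg → truck 4 (remaining 133 kg)
97 kg → truck 4 (remaining 36 kg)
90 kg → truck 5 (remaining 60 kg)
99 kg → truck 6 (remaining 51 kg)
39 kg → truck 6 (remaining 12 kg)
31 kg → truck 7 (remaining 119 kg)
80 kg → truck 7 (remaining 39 kg)
7 trucks × 150 kg = 1050 kg; used 816 kg; unused 234 kg.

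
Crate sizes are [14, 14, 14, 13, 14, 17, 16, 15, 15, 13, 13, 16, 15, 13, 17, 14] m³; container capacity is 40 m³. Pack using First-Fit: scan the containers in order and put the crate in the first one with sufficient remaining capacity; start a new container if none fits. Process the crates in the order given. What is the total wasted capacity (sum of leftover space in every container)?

14 m³ → container 1 (remaining 26 m³)
14 m³ → container 1 (remaining 12 m³)
14 m³ → container 2 (remaining 26 m³)
13 m³ → container 2 (remaining 13 m³)
14 m³ → container 3 (remaining 26 m³)
17 m³ → container 3 (remaining 9 m³)
16 m³ → container 4 (remaining 24 m³)
15 m³ → container 4 (remaining 9 m³)
15 m³ → container 5 (remaining 25 m³)
13 m³ → container 2 (remaining 0 m³)
13 m³ → container 5 (remaining 12 m³)
16 m³ → container 6 (remaining 24 m³)
15 m³ → container 6 (remaining 9 m³)
13 m³ → container 7 (remaining 27 m³)
17 m³ → container 7 (remaining 10 m³)
14 m³ → container 8 (remaining 26 m³)
8 containers × 40 m³ = 320 m³; used 233 m³; unused 87 m³.

87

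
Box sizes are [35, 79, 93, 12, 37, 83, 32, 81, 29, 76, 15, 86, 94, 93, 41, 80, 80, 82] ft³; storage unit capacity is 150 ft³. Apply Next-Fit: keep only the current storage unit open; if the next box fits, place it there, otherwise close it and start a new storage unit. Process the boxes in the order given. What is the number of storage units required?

11

35 ft³ → storage unit 1 (remaining 115 ft³)
79 ft³ → storage unit 1 (remaining 36 ft³)
93 ft³ → storage unit 2 (remaining 57 ft³)
12 ft³ → storage unit 2 (remaining 45 ft³)
37 ft³ → storage unit 2 (remaining 8 ft³)
83 ft³ → storage unit 3 (remaining 67 ft³)
32 ft³ → storage unit 3 (remaining 35 ft³)
81 ft³ → storage unit 4 (remaining 69 ft³)
29 ft³ → storage unit 4 (remaining 40 ft³)
76 ft³ → storage unit 5 (remaining 74 ft³)
15 ft³ → storage unit 5 (remaining 59 ft³)
86 ft³ → storage unit 6 (remaining 64 ft³)
94 ft³ → storage unit 7 (remaining 56 ft³)
93 ft³ → storage unit 8 (remaining 57 ft³)
41 ft³ → storage unit 8 (remaining 16 ft³)
80 ft³ → storage unit 9 (remaining 70 ft³)
80 ft³ → storage unit 10 (remaining 70 ft³)
82 ft³ → storage unit 11 (remaining 68 ft³)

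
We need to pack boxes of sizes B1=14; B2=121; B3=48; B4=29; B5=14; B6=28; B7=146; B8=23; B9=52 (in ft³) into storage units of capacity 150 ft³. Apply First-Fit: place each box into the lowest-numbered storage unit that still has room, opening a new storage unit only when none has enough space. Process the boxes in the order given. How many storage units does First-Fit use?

4

B1 (14 ft³) → storage unit 1 (remaining 136 ft³)
B2 (121 ft³) → storage unit 1 (remaining 15 ft³)
B3 (48 ft³) → storage unit 2 (remaining 102 ft³)
B4 (29 ft³) → storage unit 2 (remaining 73 ft³)
B5 (14 ft³) → storage unit 1 (remaining 1 ft³)
B6 (28 ft³) → storage unit 2 (remaining 45 ft³)
B7 (146 ft³) → storage unit 3 (remaining 4 ft³)
B8 (23 ft³) → storage unit 2 (remaining 22 ft³)
B9 (52 ft³) → storage unit 4 (remaining 98 ft³)
Final storage units: [14,121,14] [48,29,28,23] [146] [52].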